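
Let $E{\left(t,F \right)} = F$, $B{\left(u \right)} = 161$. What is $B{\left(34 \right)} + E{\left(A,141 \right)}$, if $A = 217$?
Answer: $302$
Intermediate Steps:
$B{\left(34 \right)} + E{\left(A,141 \right)} = 161 + 141 = 302$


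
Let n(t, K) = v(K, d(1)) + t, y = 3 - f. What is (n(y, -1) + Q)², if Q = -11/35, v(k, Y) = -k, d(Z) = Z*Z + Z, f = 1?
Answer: 8836/1225 ≈ 7.2131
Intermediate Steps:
d(Z) = Z + Z² (d(Z) = Z² + Z = Z + Z²)
y = 2 (y = 3 - 1*1 = 3 - 1 = 2)
n(t, K) = t - K (n(t, K) = -K + t = t - K)
Q = -11/35 (Q = -11*1/35 = -11/35 ≈ -0.31429)
(n(y, -1) + Q)² = ((2 - 1*(-1)) - 11/35)² = ((2 + 1) - 11/35)² = (3 - 11/35)² = (94/35)² = 8836/1225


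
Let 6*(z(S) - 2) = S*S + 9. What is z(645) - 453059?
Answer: -383718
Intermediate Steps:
z(S) = 7/2 + S²/6 (z(S) = 2 + (S*S + 9)/6 = 2 + (S² + 9)/6 = 2 + (9 + S²)/6 = 2 + (3/2 + S²/6) = 7/2 + S²/6)
z(645) - 453059 = (7/2 + (⅙)*645²) - 453059 = (7/2 + (⅙)*416025) - 453059 = (7/2 + 138675/2) - 453059 = 69341 - 453059 = -383718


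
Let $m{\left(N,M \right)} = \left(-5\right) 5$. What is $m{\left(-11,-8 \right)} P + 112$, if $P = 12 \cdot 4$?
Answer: $-1088$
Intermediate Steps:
$m{\left(N,M \right)} = -25$
$P = 48$
$m{\left(-11,-8 \right)} P + 112 = \left(-25\right) 48 + 112 = -1200 + 112 = -1088$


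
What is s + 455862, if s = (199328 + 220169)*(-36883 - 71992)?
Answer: -45672280013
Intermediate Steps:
s = -45672735875 (s = 419497*(-108875) = -45672735875)
s + 455862 = -45672735875 + 455862 = -45672280013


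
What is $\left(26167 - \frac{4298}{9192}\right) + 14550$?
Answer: $\frac{187133183}{4596} \approx 40717.0$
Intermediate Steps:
$\left(26167 - \frac{4298}{9192}\right) + 14550 = \left(26167 - \frac{2149}{4596}\right) + 14550 = \frac{120261383}{4596} + 14550 = \frac{187133183}{4596}$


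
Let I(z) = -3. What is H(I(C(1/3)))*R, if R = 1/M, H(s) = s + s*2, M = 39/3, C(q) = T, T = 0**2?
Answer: -9/13 ≈ -0.69231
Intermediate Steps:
T = 0
C(q) = 0
M = 13 (M = 39*(1/3) = 13)
H(s) = 3*s (H(s) = s + 2*s = 3*s)
R = 1/13 ≈ 0.076923
H(I(C(1/3)))*R = (3*(-3))*(1/13) = -9*1/13 = -9/13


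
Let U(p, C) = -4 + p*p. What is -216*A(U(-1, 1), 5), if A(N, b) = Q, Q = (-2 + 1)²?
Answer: -216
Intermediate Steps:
U(p, C) = -4 + p²
Q = 1 (Q = (-1)² = 1)
A(N, b) = 1
-216*A(U(-1, 1), 5) = -216*1 = -216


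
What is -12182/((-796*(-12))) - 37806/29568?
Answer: -7513753/2942016 ≈ -2.5539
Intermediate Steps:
-12182/((-796*(-12))) - 37806/29568 = -12182/9552 - 37806*1/29568 = -12182*1/9552 - 6301/4928 = -6091/4776 - 6301/4928 = -7513753/2942016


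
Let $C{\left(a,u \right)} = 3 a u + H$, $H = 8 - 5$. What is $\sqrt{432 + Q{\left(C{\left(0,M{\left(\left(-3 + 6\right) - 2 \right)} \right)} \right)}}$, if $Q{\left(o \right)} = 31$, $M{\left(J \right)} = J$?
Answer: $\sqrt{463} \approx 21.517$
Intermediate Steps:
$H = 3$
$C{\left(a,u \right)} = 3 + 3 a u$ ($C{\left(a,u \right)} = 3 a u + 3 = 3 + 3 a u$)
$\sqrt{432 + Q{\left(C{\left(0,M{\left(\left(-3 + 6\right) - 2 \right)} \right)} \right)}} = \sqrt{432 + 31} = \sqrt{463}$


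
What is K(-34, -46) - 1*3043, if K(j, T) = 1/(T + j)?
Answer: -243441/80 ≈ -3043.0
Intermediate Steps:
K(-34, -46) - 1*3043 = 1/(-46 - 34) - 1*3043 = 1/(-80) - 3043 = -1/80 - 3043 = -243441/80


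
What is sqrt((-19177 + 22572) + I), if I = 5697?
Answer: 2*sqrt(2273) ≈ 95.352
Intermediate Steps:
sqrt((-19177 + 22572) + I) = sqrt((-19177 + 22572) + 5697) = sqrt(3395 + 5697) = sqrt(9092) = 2*sqrt(2273)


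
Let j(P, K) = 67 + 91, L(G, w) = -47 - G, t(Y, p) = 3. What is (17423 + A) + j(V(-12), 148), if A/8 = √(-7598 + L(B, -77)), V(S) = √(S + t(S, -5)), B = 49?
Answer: 17581 + 8*I*√7694 ≈ 17581.0 + 701.72*I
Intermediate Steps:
V(S) = √(3 + S) (V(S) = √(S + 3) = √(3 + S))
j(P, K) = 158
A = 8*I*√7694 (A = 8*√(-7598 + (-47 - 1*49)) = 8*√(-7598 + (-47 - 49)) = 8*√(-7598 - 96) = 8*√(-7694) = 8*(I*√7694) = 8*I*√7694 ≈ 701.72*I)
(17423 + A) + j(V(-12), 148) = (17423 + 8*I*√7694) + 158 = 17581 + 8*I*√7694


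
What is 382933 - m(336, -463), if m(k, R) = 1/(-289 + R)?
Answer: 287965617/752 ≈ 3.8293e+5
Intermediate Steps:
382933 - m(336, -463) = 382933 - 1/(-289 - 463) = 382933 - 1/(-752) = 382933 - 1*(-1/752) = 382933 + 1/752 = 287965617/752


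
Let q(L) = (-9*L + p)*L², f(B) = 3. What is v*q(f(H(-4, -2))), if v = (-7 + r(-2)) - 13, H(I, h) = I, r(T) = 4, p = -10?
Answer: 5328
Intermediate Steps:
q(L) = L²*(-10 - 9*L) (q(L) = (-9*L - 10)*L² = (-10 - 9*L)*L² = L²*(-10 - 9*L))
v = -16 (v = (-7 + 4) - 13 = -3 - 13 = -16)
v*q(f(H(-4, -2))) = -16*3²*(-10 - 9*3) = -144*(-10 - 27) = -144*(-37) = -16*(-333) = 5328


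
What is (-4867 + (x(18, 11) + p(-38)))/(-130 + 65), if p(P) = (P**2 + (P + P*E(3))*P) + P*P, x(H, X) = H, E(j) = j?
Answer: -763/13 ≈ -58.692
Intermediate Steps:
p(P) = 6*P**2 (p(P) = (P**2 + (P + P*3)*P) + P*P = (P**2 + (P + 3*P)*P) + P**2 = (P**2 + (4*P)*P) + P**2 = (P**2 + 4*P**2) + P**2 = 5*P**2 + P**2 = 6*P**2)
(-4867 + (x(18, 11) + p(-38)))/(-130 + 65) = (-4867 + (18 + 6*(-38)**2))/(-130 + 65) = (-4867 + (18 + 6*1444))/(-65) = (-4867 + (18 + 8664))*(-1/65) = (-4867 + 8682)*(-1/65) = 3815*(-1/65) = -763/13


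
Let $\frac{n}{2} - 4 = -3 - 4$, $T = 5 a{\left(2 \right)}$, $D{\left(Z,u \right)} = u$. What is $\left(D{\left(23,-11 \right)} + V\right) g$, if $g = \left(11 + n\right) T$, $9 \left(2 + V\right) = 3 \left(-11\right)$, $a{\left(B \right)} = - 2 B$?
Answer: $\frac{5000}{3} \approx 1666.7$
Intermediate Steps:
$T = -20$ ($T = 5 \left(\left(-2\right) 2\right) = 5 \left(-4\right) = -20$)
$n = -6$ ($n = 8 + 2 \left(-3 - 4\right) = 8 + 2 \left(-7\right) = 8 - 14 = -6$)
$V = - \frac{17}{3}$ ($V = -2 + \frac{3 \left(-11\right)}{9} = -2 + \frac{1}{9} \left(-33\right) = -2 - \frac{11}{3} = - \frac{17}{3} \approx -5.6667$)
$g = -100$ ($g = \left(11 - 6\right) \left(-20\right) = 5 \left(-20\right) = -100$)
$\left(D{\left(23,-11 \right)} + V\right) g = \left(-11 - \frac{17}{3}\right) \left(-100\right) = \left(- \frac{50}{3}\right) \left(-100\right) = \frac{5000}{3}$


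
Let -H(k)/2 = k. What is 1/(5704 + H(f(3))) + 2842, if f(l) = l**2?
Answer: 16159613/5686 ≈ 2842.0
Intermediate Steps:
H(k) = -2*k
1/(5704 + H(f(3))) + 2842 = 1/(5704 - 2*3**2) + 2842 = 1/(5704 - 2*9) + 2842 = 1/(5704 - 18) + 2842 = 1/5686 + 2842 = 16159613/5686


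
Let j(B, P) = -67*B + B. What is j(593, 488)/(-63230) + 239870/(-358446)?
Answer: -284530138/5666135145 ≈ -0.050216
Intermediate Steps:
j(B, P) = -66*B
j(593, 488)/(-63230) + 239870/(-358446) = -66*593/(-63230) + 239870/(-358446) = -39138*(-1/63230) + 239870*(-1/358446) = 19569/31615 - 119935/179223 = -284530138/5666135145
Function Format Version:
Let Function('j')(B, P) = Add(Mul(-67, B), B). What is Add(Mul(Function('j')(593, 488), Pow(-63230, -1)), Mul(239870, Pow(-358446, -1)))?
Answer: Rational(-284530138, 5666135145) ≈ -0.050216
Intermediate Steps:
Function('j')(B, P) = Mul(-66, B)
Add(Mul(Function('j')(593, 488), Pow(-63230, -1)), Mul(239870, Pow(-358446, -1))) = Add(Mul(Mul(-66, 593), Pow(-63230, -1)), Mul(239870, Pow(-358446, -1))) = Add(Mul(-39138, Rational(-1, 63230)), Mul(239870, Rational(-1, 358446))) = Add(Rational(19569, 31615), Rational(-119935, 179223)) = Rational(-284530138, 5666135145)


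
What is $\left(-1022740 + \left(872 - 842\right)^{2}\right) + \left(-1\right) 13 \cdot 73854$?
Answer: $-1981942$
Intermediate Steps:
$\left(-1022740 + \left(872 - 842\right)^{2}\right) + \left(-1\right) 13 \cdot 73854 = \left(-1022740 + 30^{2}\right) - 960102 = \left(-1022740 + 900\right) - 960102 = -1021840 - 960102 = -1981942$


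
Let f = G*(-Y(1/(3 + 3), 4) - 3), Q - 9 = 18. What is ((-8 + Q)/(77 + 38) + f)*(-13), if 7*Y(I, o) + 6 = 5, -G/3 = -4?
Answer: 357071/805 ≈ 443.57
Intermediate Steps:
G = 12 (G = -3*(-4) = 12)
Q = 27 (Q = 9 + 18 = 27)
Y(I, o) = -⅐ (Y(I, o) = -6/7 + (⅐)*5 = -6/7 + 5/7 = -⅐)
f = -240/7 (f = 12*(-1*(-⅐) - 3) = 12*(⅐ - 3) = 12*(-20/7) = -240/7 ≈ -34.286)
((-8 + Q)/(77 + 38) + f)*(-13) = ((-8 + 27)/(77 + 38) - 240/7)*(-13) = (19/115 - 240/7)*(-13) = -27467/805*(-13) = 357071/805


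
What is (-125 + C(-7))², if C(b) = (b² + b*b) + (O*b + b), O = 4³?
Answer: 232324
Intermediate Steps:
O = 64
C(b) = 2*b² + 65*b (C(b) = (b² + b*b) + (64*b + b) = (b² + b²) + 65*b = 2*b² + 65*b)
(-125 + C(-7))² = (-125 - 7*(65 + 2*(-7)))² = (-125 - 7*(65 - 14))² = (-125 - 7*51)² = (-125 - 357)² = (-482)² = 232324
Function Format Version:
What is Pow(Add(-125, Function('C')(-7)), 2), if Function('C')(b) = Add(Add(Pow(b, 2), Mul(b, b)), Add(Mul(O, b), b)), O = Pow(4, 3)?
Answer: 232324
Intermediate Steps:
O = 64
Function('C')(b) = Add(Mul(2, Pow(b, 2)), Mul(65, b)) (Function('C')(b) = Add(Add(Pow(b, 2), Mul(b, b)), Add(Mul(64, b), b)) = Add(Add(Pow(b, 2), Pow(b, 2)), Mul(65, b)) = Add(Mul(2, Pow(b, 2)), Mul(65, b)))
Pow(Add(-125, Function('C')(-7)), 2) = Pow(Add(-125, Mul(-7, Add(65, Mul(2, -7)))), 2) = Pow(Add(-125, Mul(-7, Add(65, -14))), 2) = Pow(Add(-125, Mul(-7, 51)), 2) = Pow(Add(-125, -357), 2) = Pow(-482, 2) = 232324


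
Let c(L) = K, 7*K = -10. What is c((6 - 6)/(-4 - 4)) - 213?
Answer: -1501/7 ≈ -214.43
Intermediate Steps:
K = -10/7 (K = (⅐)*(-10) = -10/7 ≈ -1.4286)
c(L) = -10/7
c((6 - 6)/(-4 - 4)) - 213 = -10/7 - 213 = -1501/7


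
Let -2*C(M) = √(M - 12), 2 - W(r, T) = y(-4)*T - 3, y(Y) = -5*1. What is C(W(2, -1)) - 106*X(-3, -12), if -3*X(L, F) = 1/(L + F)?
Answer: -106/45 - I*√3 ≈ -2.3556 - 1.732*I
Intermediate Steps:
y(Y) = -5
W(r, T) = 5 + 5*T (W(r, T) = 2 - (-5*T - 3) = 2 - (-3 - 5*T) = 2 + (3 + 5*T) = 5 + 5*T)
C(M) = -√(-12 + M)/2 (C(M) = -√(M - 12)/2 = -√(-12 + M)/2)
X(L, F) = -1/(3*(F + L)) (X(L, F) = -1/(3*(L + F)) = -1/(3*(F + L)))
C(W(2, -1)) - 106*X(-3, -12) = -√(-12 + (5 + 5*(-1)))/2 - (-106)/(3*(-12) + 3*(-3)) = -√(-12 + (5 - 5))/2 - (-106)/(-36 - 9) = -√(-12 + 0)/2 - (-106)/(-45) = -I*√3 - (-106)*(-1)/45 = -I*√3 - 106*1/45 = -I*√3 - 106/45 = -106/45 - I*√3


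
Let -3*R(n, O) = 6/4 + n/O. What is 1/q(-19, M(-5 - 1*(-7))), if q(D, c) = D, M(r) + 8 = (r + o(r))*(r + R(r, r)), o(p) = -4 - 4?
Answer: -1/19 ≈ -0.052632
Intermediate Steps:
R(n, O) = -½ - n/(3*O) (R(n, O) = -(6/4 + n/O)/3 = -(6*(¼) + n/O)/3 = -(3/2 + n/O)/3 = -½ - n/(3*O))
o(p) = -8
M(r) = -8 + (-8 + r)*(-⅚ + r) (M(r) = -8 + (r - 8)*(r + (-r/2 - r/3)/r) = -8 + (-8 + r)*(r + (-5*r/6)/r) = -8 + (-8 + r)*(r - ⅚) = -8 + (-8 + r)*(-⅚ + r))
1/q(-19, M(-5 - 1*(-7))) = 1/(-19) = -1/19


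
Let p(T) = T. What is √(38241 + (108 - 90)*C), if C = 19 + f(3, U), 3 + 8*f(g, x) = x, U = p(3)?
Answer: 3*√4287 ≈ 196.43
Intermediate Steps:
U = 3
f(g, x) = -3/8 + x/8
C = 19 (C = 19 + (-3/8 + (⅛)*3) = 19 + (-3/8 + 3/8) = 19 + 0 = 19)
√(38241 + (108 - 90)*C) = √(38241 + (108 - 90)*19) = √(38241 + 18*19) = √(38241 + 342) = √38583 = 3*√4287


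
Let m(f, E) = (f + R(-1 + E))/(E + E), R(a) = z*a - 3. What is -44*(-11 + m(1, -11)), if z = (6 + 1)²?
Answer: -696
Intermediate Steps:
z = 49 (z = 7² = 49)
R(a) = -3 + 49*a (R(a) = 49*a - 3 = -3 + 49*a)
m(f, E) = (-52 + f + 49*E)/(2*E) (m(f, E) = (f + (-3 + 49*(-1 + E)))/(E + E) = (f + (-3 + (-49 + 49*E)))/((2*E)) = (f + (-52 + 49*E))*(1/(2*E)) = (-52 + f + 49*E)*(1/(2*E)) = (-52 + f + 49*E)/(2*E))
-44*(-11 + m(1, -11)) = -44*(-11 + (½)*(-52 + 1 + 49*(-11))/(-11)) = -44*(-11 + (½)*(-1/11)*(-52 + 1 - 539)) = -44*(-11 + (½)*(-1/11)*(-590)) = -44*(-11 + 295/11) = -44*174/11 = -696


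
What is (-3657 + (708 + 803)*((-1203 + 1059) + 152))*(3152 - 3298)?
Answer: -1230926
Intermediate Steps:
(-3657 + (708 + 803)*((-1203 + 1059) + 152))*(3152 - 3298) = (-3657 + 1511*(-144 + 152))*(-146) = (-3657 + 1511*8)*(-146) = (-3657 + 12088)*(-146) = 8431*(-146) = -1230926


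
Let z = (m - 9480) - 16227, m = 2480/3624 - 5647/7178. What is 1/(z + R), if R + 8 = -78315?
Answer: -3251634/338267817931 ≈ -9.6126e-6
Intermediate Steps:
m = -332911/3251634 (m = 2480*(1/3624) - 5647*1/7178 = 310/453 - 5647/7178 = -332911/3251634 ≈ -0.10238)
R = -78323 (R = -8 - 78315 = -78323)
z = -83590088149/3251634 (z = (-332911/3251634 - 9480) - 16227 = -30825823231/3251634 - 16227 = -83590088149/3251634 ≈ -25707.)
1/(z + R) = 1/(-83590088149/3251634 - 78323) = 1/(-338267817931/3251634) = -3251634/338267817931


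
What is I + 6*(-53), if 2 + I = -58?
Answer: -378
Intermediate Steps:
I = -60 (I = -2 - 58 = -60)
I + 6*(-53) = -60 + 6*(-53) = -60 - 318 = -378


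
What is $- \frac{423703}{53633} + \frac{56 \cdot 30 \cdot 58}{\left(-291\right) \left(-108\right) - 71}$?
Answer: $- \frac{8060055451}{1681769981} \approx -4.7926$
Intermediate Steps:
$- \frac{423703}{53633} + \frac{56 \cdot 30 \cdot 58}{\left(-291\right) \left(-108\right) - 71} = \left(-423703\right) \frac{1}{53633} + \frac{1680 \cdot 58}{31428 - 71} = - \frac{423703}{53633} + \frac{97440}{31357} = - \frac{8060055451}{1681769981}$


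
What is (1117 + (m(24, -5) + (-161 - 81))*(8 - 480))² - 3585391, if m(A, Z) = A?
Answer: 10815118778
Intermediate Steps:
(1117 + (m(24, -5) + (-161 - 81))*(8 - 480))² - 3585391 = (1117 + (24 + (-161 - 81))*(8 - 480))² - 3585391 = (1117 + (24 - 242)*(-472))² - 3585391 = (1117 - 218*(-472))² - 3585391 = (1117 + 102896)² - 3585391 = 104013² - 3585391 = 10818704169 - 3585391 = 10815118778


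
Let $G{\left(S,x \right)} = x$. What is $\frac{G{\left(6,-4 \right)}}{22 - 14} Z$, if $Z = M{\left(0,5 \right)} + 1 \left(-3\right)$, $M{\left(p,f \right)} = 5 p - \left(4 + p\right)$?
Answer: $\frac{7}{2} \approx 3.5$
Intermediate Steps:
$M{\left(p,f \right)} = -4 + 4 p$
$Z = -7$ ($Z = \left(-4 + 4 \cdot 0\right) + 1 \left(-3\right) = \left(-4 + 0\right) - 3 = -4 - 3 = -7$)
$\frac{G{\left(6,-4 \right)}}{22 - 14} Z = - \frac{4}{22 - 14} \left(-7\right) = - \frac{4}{8} \left(-7\right) = \left(-4\right) \frac{1}{8} \left(-7\right) = \left(- \frac{1}{2}\right) \left(-7\right) = \frac{7}{2}$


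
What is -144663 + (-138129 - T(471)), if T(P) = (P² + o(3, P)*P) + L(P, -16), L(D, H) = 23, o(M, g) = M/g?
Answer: -504659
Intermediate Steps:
T(P) = 26 + P² (T(P) = (P² + (3/P)*P) + 23 = (P² + 3) + 23 = (3 + P²) + 23 = 26 + P²)
-144663 + (-138129 - T(471)) = -144663 + (-138129 - (26 + 471²)) = -144663 + (-138129 - (26 + 221841)) = -144663 + (-138129 - 1*221867) = -144663 + (-138129 - 221867) = -144663 - 359996 = -504659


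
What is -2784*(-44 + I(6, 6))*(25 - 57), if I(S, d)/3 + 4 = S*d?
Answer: 4632576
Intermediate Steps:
I(S, d) = -12 + 3*S*d (I(S, d) = -12 + 3*(S*d) = -12 + 3*S*d)
-2784*(-44 + I(6, 6))*(25 - 57) = -2784*(-44 + (-12 + 3*6*6))*(25 - 57) = -2784*(-44 + (-12 + 108))*(-32) = -2784*(-44 + 96)*(-32) = -144768*(-32) = -2784*(-1664) = 4632576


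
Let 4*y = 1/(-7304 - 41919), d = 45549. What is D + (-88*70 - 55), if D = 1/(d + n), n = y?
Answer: -55737572292113/8968233707 ≈ -6215.0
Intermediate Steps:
y = -1/196892 (y = 1/(4*(-7304 - 41919)) = (¼)/(-49223) = (¼)*(-1/49223) = -1/196892 ≈ -5.0789e-6)
n = -1/196892 ≈ -5.0789e-6
D = 196892/8968233707 (D = 1/(45549 - 1/196892) = 1/(8968233707/196892) = 196892/8968233707 ≈ 2.1954e-5)
D + (-88*70 - 55) = 196892/8968233707 + (-88*70 - 55) = 196892/8968233707 + (-6160 - 55) = 196892/8968233707 - 6215 = -55737572292113/8968233707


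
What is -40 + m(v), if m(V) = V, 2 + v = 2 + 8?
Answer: -32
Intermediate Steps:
v = 8 (v = -2 + (2 + 8) = -2 + 10 = 8)
-40 + m(v) = -40 + 8 = -32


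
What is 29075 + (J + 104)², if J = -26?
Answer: 35159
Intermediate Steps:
29075 + (J + 104)² = 29075 + (-26 + 104)² = 29075 + 78² = 29075 + 6084 = 35159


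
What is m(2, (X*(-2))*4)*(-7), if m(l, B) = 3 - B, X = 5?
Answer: -301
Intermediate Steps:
m(2, (X*(-2))*4)*(-7) = (3 - 5*(-2)*4)*(-7) = (3 - (-10)*4)*(-7) = (3 - 1*(-40))*(-7) = (3 + 40)*(-7) = 43*(-7) = -301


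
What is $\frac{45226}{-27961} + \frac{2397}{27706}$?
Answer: $- \frac{1186009039}{774687466} \approx -1.531$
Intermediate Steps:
$\frac{45226}{-27961} + \frac{2397}{27706} = 45226 \left(- \frac{1}{27961}\right) + 2397 \cdot \frac{1}{27706} = - \frac{45226}{27961} + \frac{2397}{27706} = - \frac{1186009039}{774687466}$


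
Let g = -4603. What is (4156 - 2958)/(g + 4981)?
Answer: 599/189 ≈ 3.1693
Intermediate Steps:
(4156 - 2958)/(g + 4981) = (4156 - 2958)/(-4603 + 4981) = 1198/378 = 1198*(1/378) = 599/189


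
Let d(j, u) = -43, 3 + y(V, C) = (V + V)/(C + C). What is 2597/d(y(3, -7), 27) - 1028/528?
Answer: -353855/5676 ≈ -62.342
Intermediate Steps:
y(V, C) = -3 + V/C (y(V, C) = -3 + (V + V)/(C + C) = -3 + (2*V)/((2*C)) = -3 + (2*V)*(1/(2*C)) = -3 + V/C)
2597/d(y(3, -7), 27) - 1028/528 = 2597/(-43) - 1028/528 = 2597*(-1/43) - 1028*1/528 = -2597/43 - 257/132 = -353855/5676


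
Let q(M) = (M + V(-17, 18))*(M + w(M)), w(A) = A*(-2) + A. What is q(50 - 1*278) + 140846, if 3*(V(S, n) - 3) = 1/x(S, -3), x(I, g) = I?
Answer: 140846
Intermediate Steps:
V(S, n) = 3 + 1/(3*S)
w(A) = -A (w(A) = -2*A + A = -A)
q(M) = 0 (q(M) = (M + (3 + (1/3)/(-17)))*(M - M) = (M + (3 + (1/3)*(-1/17)))*0 = (M + (3 - 1/51))*0 = (M + 152/51)*0 = (152/51 + M)*0 = 0)
q(50 - 1*278) + 140846 = 0 + 140846 = 140846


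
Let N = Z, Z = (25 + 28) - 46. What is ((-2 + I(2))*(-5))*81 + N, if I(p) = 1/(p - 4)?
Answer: 2039/2 ≈ 1019.5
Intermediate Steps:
I(p) = 1/(-4 + p)
Z = 7 (Z = 53 - 46 = 7)
N = 7
((-2 + I(2))*(-5))*81 + N = ((-2 + 1/(-4 + 2))*(-5))*81 + 7 = ((-2 + 1/(-2))*(-5))*81 + 7 = ((-2 - 1/2)*(-5))*81 + 7 = -5/2*(-5)*81 + 7 = (25/2)*81 + 7 = 2025/2 + 7 = 2039/2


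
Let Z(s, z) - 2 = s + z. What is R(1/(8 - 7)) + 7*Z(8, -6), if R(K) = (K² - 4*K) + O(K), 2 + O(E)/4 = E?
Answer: 21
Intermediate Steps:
O(E) = -8 + 4*E
R(K) = -8 + K² (R(K) = (K² - 4*K) + (-8 + 4*K) = -8 + K²)
Z(s, z) = 2 + s + z (Z(s, z) = 2 + (s + z) = 2 + s + z)
R(1/(8 - 7)) + 7*Z(8, -6) = (-8 + (1/(8 - 7))²) + 7*(2 + 8 - 6) = (-8 + (1/1)²) + 7*4 = (-8 + 1²) + 28 = (-8 + 1) + 28 = -7 + 28 = 21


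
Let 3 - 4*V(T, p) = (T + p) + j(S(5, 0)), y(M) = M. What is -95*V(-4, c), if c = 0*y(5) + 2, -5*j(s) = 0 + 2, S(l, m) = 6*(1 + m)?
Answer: -513/4 ≈ -128.25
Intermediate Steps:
S(l, m) = 6 + 6*m
j(s) = -2/5 (j(s) = -(0 + 2)/5 = -1/5*2 = -2/5)
c = 2 (c = 0*5 + 2 = 0 + 2 = 2)
V(T, p) = 17/20 - T/4 - p/4 (V(T, p) = 3/4 - ((T + p) - 2/5)/4 = 3/4 - (-2/5 + T + p)/4 = 3/4 + (1/10 - T/4 - p/4) = 17/20 - T/4 - p/4)
-95*V(-4, c) = -95*(17/20 - 1/4*(-4) - 1/4*2) = -95*(17/20 + 1 - 1/2) = -95*27/20 = -513/4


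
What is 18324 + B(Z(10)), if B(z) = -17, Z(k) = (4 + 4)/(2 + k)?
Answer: 18307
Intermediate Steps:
Z(k) = 8/(2 + k)
18324 + B(Z(10)) = 18324 - 17 = 18307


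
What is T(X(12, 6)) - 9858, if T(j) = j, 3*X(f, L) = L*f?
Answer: -9834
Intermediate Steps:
X(f, L) = L*f/3 (X(f, L) = (L*f)/3 = L*f/3)
T(X(12, 6)) - 9858 = (⅓)*6*12 - 9858 = 24 - 9858 = -9834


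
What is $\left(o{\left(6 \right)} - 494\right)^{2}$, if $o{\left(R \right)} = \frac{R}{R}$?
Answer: $243049$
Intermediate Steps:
$o{\left(R \right)} = 1$
$\left(o{\left(6 \right)} - 494\right)^{2} = \left(1 - 494\right)^{2} = \left(-493\right)^{2} = 243049$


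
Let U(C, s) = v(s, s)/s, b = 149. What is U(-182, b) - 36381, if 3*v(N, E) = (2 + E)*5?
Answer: -16261552/447 ≈ -36379.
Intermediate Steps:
v(N, E) = 10/3 + 5*E/3 (v(N, E) = ((2 + E)*5)/3 = (10 + 5*E)/3 = 10/3 + 5*E/3)
U(C, s) = (10/3 + 5*s/3)/s
U(-182, b) - 36381 = (5/3)*(2 + 149)/149 - 36381 = (5/3)*(1/149)*151 - 36381 = 755/447 - 36381 = -16261552/447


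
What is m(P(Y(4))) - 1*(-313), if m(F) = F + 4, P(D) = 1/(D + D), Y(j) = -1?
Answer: 633/2 ≈ 316.50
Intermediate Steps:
P(D) = 1/(2*D)
m(F) = 4 + F
m(P(Y(4))) - 1*(-313) = (4 + (1/2)/(-1)) - 1*(-313) = (4 + (1/2)*(-1)) + 313 = (4 - 1/2) + 313 = 7/2 + 313 = 633/2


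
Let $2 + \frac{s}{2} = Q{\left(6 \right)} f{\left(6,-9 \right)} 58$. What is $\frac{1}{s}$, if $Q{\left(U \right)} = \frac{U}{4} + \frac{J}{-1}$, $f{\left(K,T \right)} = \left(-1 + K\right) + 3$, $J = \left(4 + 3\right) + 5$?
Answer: $- \frac{1}{9748} \approx -0.00010259$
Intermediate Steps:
$J = 12$ ($J = 7 + 5 = 12$)
$f{\left(K,T \right)} = 2 + K$
$Q{\left(U \right)} = -12 + \frac{U}{4}$ ($Q{\left(U \right)} = \frac{U}{4} + \frac{12}{-1} = U \frac{1}{4} + 12 \left(-1\right) = \frac{U}{4} - 12 = -12 + \frac{U}{4}$)
$s = -9748$ ($s = -4 + 2 \left(-12 + \frac{1}{4} \cdot 6\right) \left(2 + 6\right) 58 = -4 + 2 \left(-12 + \frac{3}{2}\right) 8 \cdot 58 = -4 + 2 \left(- \frac{21}{2}\right) 8 \cdot 58 = -4 + 2 \left(\left(-84\right) 58\right) = -4 + 2 \left(-4872\right) = -4 - 9744 = -9748$)
$\frac{1}{s} = \frac{1}{-9748} = - \frac{1}{9748}$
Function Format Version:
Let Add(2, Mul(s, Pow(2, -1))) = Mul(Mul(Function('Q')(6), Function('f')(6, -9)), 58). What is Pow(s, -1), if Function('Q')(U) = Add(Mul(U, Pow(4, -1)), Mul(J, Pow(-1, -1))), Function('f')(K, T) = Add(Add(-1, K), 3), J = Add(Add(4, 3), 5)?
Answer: Rational(-1, 9748) ≈ -0.00010259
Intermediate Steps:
J = 12 (J = Add(7, 5) = 12)
Function('f')(K, T) = Add(2, K)
Function('Q')(U) = Add(-12, Mul(Rational(1, 4), U)) (Function('Q')(U) = Add(Mul(U, Pow(4, -1)), Mul(12, Pow(-1, -1))) = Add(Mul(U, Rational(1, 4)), Mul(12, -1)) = Add(Mul(Rational(1, 4), U), -12) = Add(-12, Mul(Rational(1, 4), U)))
s = -9748 (s = Add(-4, Mul(2, Mul(Mul(Add(-12, Mul(Rational(1, 4), 6)), Add(2, 6)), 58))) = Add(-4, Mul(2, Mul(Mul(Add(-12, Rational(3, 2)), 8), 58))) = Add(-4, Mul(2, Mul(Mul(Rational(-21, 2), 8), 58))) = Add(-4, Mul(2, Mul(-84, 58))) = Add(-4, Mul(2, -4872)) = Add(-4, -9744) = -9748)
Pow(s, -1) = Pow(-9748, -1) = Rational(-1, 9748)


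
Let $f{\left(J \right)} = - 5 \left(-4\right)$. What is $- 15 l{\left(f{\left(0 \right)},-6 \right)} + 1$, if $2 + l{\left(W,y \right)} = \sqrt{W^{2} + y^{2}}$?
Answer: $31 - 30 \sqrt{109} \approx -282.21$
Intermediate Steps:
$f{\left(J \right)} = 20$ ($f{\left(J \right)} = \left(-1\right) \left(-20\right) = 20$)
$l{\left(W,y \right)} = -2 + \sqrt{W^{2} + y^{2}}$
$- 15 l{\left(f{\left(0 \right)},-6 \right)} + 1 = - 15 \left(-2 + \sqrt{20^{2} + \left(-6\right)^{2}}\right) + 1 = - 15 \left(-2 + \sqrt{400 + 36}\right) + 1 = - 15 \left(-2 + \sqrt{436}\right) + 1 = - 15 \left(-2 + 2 \sqrt{109}\right) + 1 = \left(30 - 30 \sqrt{109}\right) + 1 = 31 - 30 \sqrt{109}$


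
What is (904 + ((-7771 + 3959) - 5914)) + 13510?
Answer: 4688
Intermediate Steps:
(904 + ((-7771 + 3959) - 5914)) + 13510 = (904 + (-3812 - 5914)) + 13510 = (904 - 9726) + 13510 = -8822 + 13510 = 4688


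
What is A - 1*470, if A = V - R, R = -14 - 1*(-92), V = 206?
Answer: -342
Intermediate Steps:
R = 78 (R = -14 + 92 = 78)
A = 128 (A = 206 - 1*78 = 206 - 78 = 128)
A - 1*470 = 128 - 1*470 = 128 - 470 = -342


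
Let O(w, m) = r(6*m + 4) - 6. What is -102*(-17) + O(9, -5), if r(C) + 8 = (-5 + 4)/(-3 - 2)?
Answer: 8601/5 ≈ 1720.2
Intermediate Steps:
r(C) = -39/5 (r(C) = -8 + (-5 + 4)/(-3 - 2) = -8 - 1/(-5) = -8 - 1*(-⅕) = -8 + ⅕ = -39/5)
O(w, m) = -69/5 (O(w, m) = -39/5 - 6 = -69/5)
-102*(-17) + O(9, -5) = -102*(-17) - 69/5 = 1734 - 69/5 = 8601/5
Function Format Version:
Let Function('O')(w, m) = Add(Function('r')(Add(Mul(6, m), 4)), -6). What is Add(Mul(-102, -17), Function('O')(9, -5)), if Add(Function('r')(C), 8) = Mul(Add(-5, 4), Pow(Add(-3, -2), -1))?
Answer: Rational(8601, 5) ≈ 1720.2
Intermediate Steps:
Function('r')(C) = Rational(-39, 5) (Function('r')(C) = Add(-8, Mul(Add(-5, 4), Pow(Add(-3, -2), -1))) = Add(-8, Mul(-1, Pow(-5, -1))) = Add(-8, Mul(-1, Rational(-1, 5))) = Add(-8, Rational(1, 5)) = Rational(-39, 5))
Function('O')(w, m) = Rational(-69, 5) (Function('O')(w, m) = Add(Rational(-39, 5), -6) = Rational(-69, 5))
Add(Mul(-102, -17), Function('O')(9, -5)) = Add(Mul(-102, -17), Rational(-69, 5)) = Add(1734, Rational(-69, 5)) = Rational(8601, 5)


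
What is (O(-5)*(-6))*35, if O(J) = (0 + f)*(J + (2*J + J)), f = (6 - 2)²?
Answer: 67200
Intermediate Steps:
f = 16 (f = 4² = 16)
O(J) = 64*J (O(J) = (0 + 16)*(J + (2*J + J)) = 16*(J + 3*J) = 16*(4*J) = 64*J)
(O(-5)*(-6))*35 = ((64*(-5))*(-6))*35 = -320*(-6)*35 = 1920*35 = 67200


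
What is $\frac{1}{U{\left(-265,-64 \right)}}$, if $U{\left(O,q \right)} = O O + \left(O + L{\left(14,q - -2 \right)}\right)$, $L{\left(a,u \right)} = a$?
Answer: $\frac{1}{69974} \approx 1.4291 \cdot 10^{-5}$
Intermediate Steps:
$U{\left(O,q \right)} = 14 + O + O^{2}$ ($U{\left(O,q \right)} = O O + \left(O + 14\right) = O^{2} + \left(14 + O\right) = 14 + O + O^{2}$)
$\frac{1}{U{\left(-265,-64 \right)}} = \frac{1}{14 - 265 + \left(-265\right)^{2}} = \frac{1}{14 - 265 + 70225} = \frac{1}{69974}$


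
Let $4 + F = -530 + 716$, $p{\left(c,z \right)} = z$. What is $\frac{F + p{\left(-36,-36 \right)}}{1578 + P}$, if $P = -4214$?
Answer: $- \frac{73}{1318} \approx -0.055387$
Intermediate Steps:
$F = 182$ ($F = -4 + \left(-530 + 716\right) = -4 + 186 = 182$)
$\frac{F + p{\left(-36,-36 \right)}}{1578 + P} = \frac{182 - 36}{1578 - 4214} = \frac{146}{-2636} = 146 \left(- \frac{1}{2636}\right) = - \frac{73}{1318}$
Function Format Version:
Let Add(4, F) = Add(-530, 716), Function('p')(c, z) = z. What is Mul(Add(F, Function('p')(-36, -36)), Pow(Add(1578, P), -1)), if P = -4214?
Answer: Rational(-73, 1318) ≈ -0.055387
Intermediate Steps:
F = 182 (F = Add(-4, Add(-530, 716)) = Add(-4, 186) = 182)
Mul(Add(F, Function('p')(-36, -36)), Pow(Add(1578, P), -1)) = Mul(Add(182, -36), Pow(Add(1578, -4214), -1)) = Mul(146, Pow(-2636, -1)) = Mul(146, Rational(-1, 2636)) = Rational(-73, 1318)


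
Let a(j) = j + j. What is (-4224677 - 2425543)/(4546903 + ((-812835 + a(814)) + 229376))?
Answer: -1662555/991268 ≈ -1.6772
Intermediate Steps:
a(j) = 2*j
(-4224677 - 2425543)/(4546903 + ((-812835 + a(814)) + 229376)) = (-4224677 - 2425543)/(4546903 + ((-812835 + 2*814) + 229376)) = -6650220/(4546903 + ((-812835 + 1628) + 229376)) = -6650220/(4546903 + (-811207 + 229376)) = -6650220/(4546903 - 581831) = -6650220/3965072 = -6650220*1/3965072 = -1662555/991268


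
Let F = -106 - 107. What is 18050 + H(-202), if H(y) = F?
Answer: 17837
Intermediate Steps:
F = -213
H(y) = -213
18050 + H(-202) = 18050 - 213 = 17837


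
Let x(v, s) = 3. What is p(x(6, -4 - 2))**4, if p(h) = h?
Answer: 81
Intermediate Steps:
p(x(6, -4 - 2))**4 = 3**4 = 81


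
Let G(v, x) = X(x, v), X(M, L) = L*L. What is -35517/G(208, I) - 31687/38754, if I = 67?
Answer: -1373666093/838326528 ≈ -1.6386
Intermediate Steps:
X(M, L) = L**2
G(v, x) = v**2
-35517/G(208, I) - 31687/38754 = -35517/(208**2) - 31687/38754 = -35517/43264 - 31687*1/38754 = -35517*1/43264 - 31687/38754 = -35517/43264 - 31687/38754 = -1373666093/838326528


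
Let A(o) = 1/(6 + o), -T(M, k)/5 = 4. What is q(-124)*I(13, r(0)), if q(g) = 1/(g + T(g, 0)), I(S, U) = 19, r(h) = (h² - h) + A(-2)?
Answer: -19/144 ≈ -0.13194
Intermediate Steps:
T(M, k) = -20 (T(M, k) = -5*4 = -20)
r(h) = ¼ + h² - h (r(h) = (h² - h) + 1/(6 - 2) = (h² - h) + 1/4 = (h² - h) + ¼ = ¼ + h² - h)
q(g) = 1/(-20 + g) (q(g) = 1/(g - 20) = 1/(-20 + g))
q(-124)*I(13, r(0)) = 19/(-20 - 124) = 19/(-144) = -1/144*19 = -19/144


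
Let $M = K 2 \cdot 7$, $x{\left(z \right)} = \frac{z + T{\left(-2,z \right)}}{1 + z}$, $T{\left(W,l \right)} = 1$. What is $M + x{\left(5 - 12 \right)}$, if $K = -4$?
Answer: $-55$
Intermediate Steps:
$x{\left(z \right)} = 1$ ($x{\left(z \right)} = \frac{z + 1}{1 + z} = \frac{1 + z}{1 + z} = 1$)
$M = -56$ ($M = \left(-4\right) 2 \cdot 7 = \left(-8\right) 7 = -56$)
$M + x{\left(5 - 12 \right)} = -56 + 1 = -55$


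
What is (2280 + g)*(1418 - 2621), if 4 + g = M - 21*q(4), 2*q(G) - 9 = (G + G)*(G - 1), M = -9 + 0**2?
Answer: -4620723/2 ≈ -2.3104e+6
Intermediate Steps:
M = -9 (M = -9 + 0 = -9)
q(G) = 9/2 + G*(-1 + G) (q(G) = 9/2 + ((G + G)*(G - 1))/2 = 9/2 + ((2*G)*(-1 + G))/2 = 9/2 + (2*G*(-1 + G))/2 = 9/2 + G*(-1 + G))
g = -719/2 (g = -4 + (-9 - 21*(9/2 + 4**2 - 1*4)) = -4 + (-9 - 21*(9/2 + 16 - 4)) = -4 + (-9 - 21*33/2) = -4 + (-9 - 693/2) = -4 - 711/2 = -719/2 ≈ -359.50)
(2280 + g)*(1418 - 2621) = (2280 - 719/2)*(1418 - 2621) = (3841/2)*(-1203) = -4620723/2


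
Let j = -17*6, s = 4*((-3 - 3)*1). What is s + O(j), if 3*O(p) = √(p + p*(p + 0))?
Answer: -24 + √10302/3 ≈ 9.8329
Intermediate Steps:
s = -24 (s = 4*(-6*1) = 4*(-6) = -24)
j = -102
O(p) = √(p + p²)/3 (O(p) = √(p + p*(p + 0))/3 = √(p + p*p)/3 = √(p + p²)/3)
s + O(j) = -24 + √(-102*(1 - 102))/3 = -24 + √(-102*(-101))/3 = -24 + √10302/3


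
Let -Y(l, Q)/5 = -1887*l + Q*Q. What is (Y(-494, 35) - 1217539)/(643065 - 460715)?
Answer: -2942277/91175 ≈ -32.271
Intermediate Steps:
Y(l, Q) = -5*Q² + 9435*l (Y(l, Q) = -5*(-1887*l + Q*Q) = -5*(-1887*l + Q²) = -5*(Q² - 1887*l) = -5*Q² + 9435*l)
(Y(-494, 35) - 1217539)/(643065 - 460715) = ((-5*35² + 9435*(-494)) - 1217539)/(643065 - 460715) = ((-5*1225 - 4660890) - 1217539)/182350 = ((-6125 - 4660890) - 1217539)*(1/182350) = (-4667015 - 1217539)*(1/182350) = -5884554*1/182350 = -2942277/91175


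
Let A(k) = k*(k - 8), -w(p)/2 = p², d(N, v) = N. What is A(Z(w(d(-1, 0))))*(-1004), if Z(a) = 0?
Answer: 0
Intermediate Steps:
w(p) = -2*p²
A(k) = k*(-8 + k)
A(Z(w(d(-1, 0))))*(-1004) = (0*(-8 + 0))*(-1004) = (0*(-8))*(-1004) = 0*(-1004) = 0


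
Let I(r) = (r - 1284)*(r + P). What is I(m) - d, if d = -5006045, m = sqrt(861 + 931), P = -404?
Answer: 5526573 - 27008*sqrt(7) ≈ 5.4551e+6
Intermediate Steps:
m = 16*sqrt(7) (m = sqrt(1792) = 16*sqrt(7) ≈ 42.332)
I(r) = (-1284 + r)*(-404 + r) (I(r) = (r - 1284)*(r - 404) = (-1284 + r)*(-404 + r))
I(m) - d = (518736 + (16*sqrt(7))**2 - 27008*sqrt(7)) - 1*(-5006045) = (518736 + 1792 - 27008*sqrt(7)) + 5006045 = (520528 - 27008*sqrt(7)) + 5006045 = 5526573 - 27008*sqrt(7)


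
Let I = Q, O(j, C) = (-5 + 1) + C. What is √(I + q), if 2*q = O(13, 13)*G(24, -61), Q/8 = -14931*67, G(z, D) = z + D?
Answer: 3*I*√3556970/2 ≈ 2829.0*I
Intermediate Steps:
G(z, D) = D + z
O(j, C) = -4 + C
Q = -8003016 (Q = 8*(-14931*67) = 8*(-1000377) = -8003016)
I = -8003016
q = -333/2 (q = ((-4 + 13)*(-61 + 24))/2 = (9*(-37))/2 = (½)*(-333) = -333/2 ≈ -166.50)
√(I + q) = √(-8003016 - 333/2) = √(-16006365/2) = 3*I*√3556970/2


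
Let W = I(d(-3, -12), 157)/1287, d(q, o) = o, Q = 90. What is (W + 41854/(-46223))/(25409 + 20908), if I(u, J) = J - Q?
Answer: -2986421/162079532901 ≈ -1.8426e-5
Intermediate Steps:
I(u, J) = -90 + J (I(u, J) = J - 1*90 = J - 90 = -90 + J)
W = 67/1287 (W = (-90 + 157)/1287 = 67*(1/1287) = 67/1287 ≈ 0.052059)
(W + 41854/(-46223))/(25409 + 20908) = (67/1287 + 41854/(-46223))/(25409 + 20908) = (67/1287 + 41854*(-1/46223))/46317 = (67/1287 - 2462/2719)*(1/46317) = -2986421/3499353*1/46317 = -2986421/162079532901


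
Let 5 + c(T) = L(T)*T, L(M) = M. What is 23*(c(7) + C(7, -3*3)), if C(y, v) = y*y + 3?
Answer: 2208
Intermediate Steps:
C(y, v) = 3 + y² (C(y, v) = y² + 3 = 3 + y²)
c(T) = -5 + T² (c(T) = -5 + T*T = -5 + T²)
23*(c(7) + C(7, -3*3)) = 23*((-5 + 7²) + (3 + 7²)) = 23*((-5 + 49) + (3 + 49)) = 23*(44 + 52) = 23*96 = 2208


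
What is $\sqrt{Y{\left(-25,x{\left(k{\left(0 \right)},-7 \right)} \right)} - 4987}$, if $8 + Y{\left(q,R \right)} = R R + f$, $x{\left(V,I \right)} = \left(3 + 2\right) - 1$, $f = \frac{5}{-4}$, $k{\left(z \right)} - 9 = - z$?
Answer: $\frac{i \sqrt{19921}}{2} \approx 70.571 i$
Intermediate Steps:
$k{\left(z \right)} = 9 - z$
$f = - \frac{5}{4}$ ($f = 5 \left(- \frac{1}{4}\right) = - \frac{5}{4} \approx -1.25$)
$x{\left(V,I \right)} = 4$ ($x{\left(V,I \right)} = 5 - 1 = 4$)
$Y{\left(q,R \right)} = - \frac{37}{4} + R^{2}$ ($Y{\left(q,R \right)} = -8 + \left(R R - \frac{5}{4}\right) = -8 + \left(R^{2} - \frac{5}{4}\right) = -8 + \left(- \frac{5}{4} + R^{2}\right) = - \frac{37}{4} + R^{2}$)
$\sqrt{Y{\left(-25,x{\left(k{\left(0 \right)},-7 \right)} \right)} - 4987} = \sqrt{\left(- \frac{37}{4} + 4^{2}\right) - 4987} = \sqrt{\left(- \frac{37}{4} + 16\right) - 4987} = \sqrt{\frac{27}{4} - 4987} = \sqrt{- \frac{19921}{4}} = \frac{i \sqrt{19921}}{2}$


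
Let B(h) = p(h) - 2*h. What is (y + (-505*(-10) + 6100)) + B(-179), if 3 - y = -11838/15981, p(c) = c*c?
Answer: 232005450/5327 ≈ 43553.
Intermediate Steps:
p(c) = c²
y = 19927/5327 (y = 3 - (-11838)/15981 = 3 - 1*(-3946/5327) = 3 + 3946/5327 = 19927/5327 ≈ 3.7408)
B(h) = h² - 2*h
(y + (-505*(-10) + 6100)) + B(-179) = (19927/5327 + (-505*(-10) + 6100)) - 179*(-2 - 179) = (19927/5327 + (5050 + 6100)) - 179*(-181) = (19927/5327 + 11150) + 32399 = 59415977/5327 + 32399 = 232005450/5327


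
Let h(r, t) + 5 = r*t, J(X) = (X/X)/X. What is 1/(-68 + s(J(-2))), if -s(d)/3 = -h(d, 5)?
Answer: -2/181 ≈ -0.011050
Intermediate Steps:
J(X) = 1/X
h(r, t) = -5 + r*t
s(d) = -15 + 15*d (s(d) = -(-3)*(-5 + d*5) = -(-3)*(-5 + 5*d) = -3*(5 - 5*d) = -15 + 15*d)
1/(-68 + s(J(-2))) = 1/(-68 + (-15 + 15/(-2))) = 1/(-68 + (-15 + 15*(-½))) = 1/(-68 + (-15 - 15/2)) = 1/(-68 - 45/2) = 1/(-181/2) = -2/181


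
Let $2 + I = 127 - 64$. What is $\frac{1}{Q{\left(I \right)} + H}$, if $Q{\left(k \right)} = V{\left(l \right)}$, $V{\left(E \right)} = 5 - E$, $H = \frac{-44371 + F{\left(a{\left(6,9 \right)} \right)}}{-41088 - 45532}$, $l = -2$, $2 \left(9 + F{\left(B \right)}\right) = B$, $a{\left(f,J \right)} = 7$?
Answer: $\frac{173240}{1301433} \approx 0.13311$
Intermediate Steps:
$F{\left(B \right)} = -9 + \frac{B}{2}$
$H = \frac{88753}{173240}$ ($H = \frac{-44371 + \left(-9 + \frac{1}{2} \cdot 7\right)}{-41088 - 45532} = \frac{-44371 + \left(-9 + \frac{7}{2}\right)}{-86620} = \left(-44371 - \frac{11}{2}\right) \left(- \frac{1}{86620}\right) = \left(- \frac{88753}{2}\right) \left(- \frac{1}{86620}\right) = \frac{88753}{173240} \approx 0.51231$)
$I = 61$ ($I = -2 + \left(127 - 64\right) = -2 + 63 = 61$)
$Q{\left(k \right)} = 7$ ($Q{\left(k \right)} = 5 - -2 = 5 + 2 = 7$)
$\frac{1}{Q{\left(I \right)} + H} = \frac{1}{7 + \frac{88753}{173240}} = \frac{1}{\frac{1301433}{173240}} = \frac{173240}{1301433}$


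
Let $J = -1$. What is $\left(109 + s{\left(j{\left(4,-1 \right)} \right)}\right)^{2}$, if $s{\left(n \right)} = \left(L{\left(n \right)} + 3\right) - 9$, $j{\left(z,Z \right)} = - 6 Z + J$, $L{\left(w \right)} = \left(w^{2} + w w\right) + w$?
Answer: $24964$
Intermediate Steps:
$L{\left(w \right)} = w + 2 w^{2}$ ($L{\left(w \right)} = \left(w^{2} + w^{2}\right) + w = 2 w^{2} + w = w + 2 w^{2}$)
$j{\left(z,Z \right)} = -1 - 6 Z$ ($j{\left(z,Z \right)} = - 6 Z - 1 = -1 - 6 Z$)
$s{\left(n \right)} = -6 + n \left(1 + 2 n\right)$ ($s{\left(n \right)} = \left(n \left(1 + 2 n\right) + 3\right) - 9 = \left(3 + n \left(1 + 2 n\right)\right) - 9 = -6 + n \left(1 + 2 n\right)$)
$\left(109 + s{\left(j{\left(4,-1 \right)} \right)}\right)^{2} = \left(109 - \left(6 - \left(-1 - -6\right) \left(1 + 2 \left(-1 - -6\right)\right)\right)\right)^{2} = \left(109 - \left(6 - \left(-1 + 6\right) \left(1 + 2 \left(-1 + 6\right)\right)\right)\right)^{2} = \left(109 - \left(6 - 5 \left(1 + 2 \cdot 5\right)\right)\right)^{2} = \left(109 - \left(6 - 5 \left(1 + 10\right)\right)\right)^{2} = \left(109 + \left(-6 + 5 \cdot 11\right)\right)^{2} = \left(109 + \left(-6 + 55\right)\right)^{2} = \left(109 + 49\right)^{2} = 158^{2} = 24964$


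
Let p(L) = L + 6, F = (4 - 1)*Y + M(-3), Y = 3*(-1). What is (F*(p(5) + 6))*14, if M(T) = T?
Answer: -2856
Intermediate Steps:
Y = -3
F = -12 (F = (4 - 1)*(-3) - 3 = 3*(-3) - 3 = -9 - 3 = -12)
p(L) = 6 + L
(F*(p(5) + 6))*14 = -12*((6 + 5) + 6)*14 = -12*(11 + 6)*14 = -12*17*14 = -204*14 = -2856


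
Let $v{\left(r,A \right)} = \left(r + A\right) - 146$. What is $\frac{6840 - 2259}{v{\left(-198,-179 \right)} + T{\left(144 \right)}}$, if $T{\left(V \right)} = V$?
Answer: $- \frac{4581}{379} \approx -12.087$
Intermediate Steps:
$v{\left(r,A \right)} = -146 + A + r$ ($v{\left(r,A \right)} = \left(A + r\right) - 146 = -146 + A + r$)
$\frac{6840 - 2259}{v{\left(-198,-179 \right)} + T{\left(144 \right)}} = \frac{6840 - 2259}{\left(-146 - 179 - 198\right) + 144} = \frac{6840 - 2259}{-523 + 144} = \frac{4581}{-379} = 4581 \left(- \frac{1}{379}\right) = - \frac{4581}{379}$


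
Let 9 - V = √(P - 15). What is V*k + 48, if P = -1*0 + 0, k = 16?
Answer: 192 - 16*I*√15 ≈ 192.0 - 61.968*I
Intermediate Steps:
P = 0 (P = 0 + 0 = 0)
V = 9 - I*√15 (V = 9 - √(0 - 15) = 9 - √(-15) = 9 - I*√15 ≈ 9.0 - 3.873*I)
V*k + 48 = (9 - I*√15)*16 + 48 = (144 - 16*I*√15) + 48 = 192 - 16*I*√15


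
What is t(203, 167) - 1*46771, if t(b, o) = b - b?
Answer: -46771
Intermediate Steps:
t(b, o) = 0
t(203, 167) - 1*46771 = 0 - 1*46771 = 0 - 46771 = -46771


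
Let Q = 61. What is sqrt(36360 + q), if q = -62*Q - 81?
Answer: sqrt(32497) ≈ 180.27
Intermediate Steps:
q = -3863 (q = -62*61 - 81 = -3782 - 81 = -3863)
sqrt(36360 + q) = sqrt(36360 - 3863) = sqrt(32497)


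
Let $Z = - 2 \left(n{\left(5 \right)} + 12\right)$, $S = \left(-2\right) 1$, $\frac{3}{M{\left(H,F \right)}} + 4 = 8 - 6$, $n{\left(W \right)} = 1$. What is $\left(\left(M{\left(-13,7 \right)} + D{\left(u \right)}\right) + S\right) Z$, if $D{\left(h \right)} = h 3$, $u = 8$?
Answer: $-533$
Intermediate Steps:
$M{\left(H,F \right)} = - \frac{3}{2}$ ($M{\left(H,F \right)} = \frac{3}{-4 + \left(8 - 6\right)} = \frac{3}{-4 + 2} = \frac{3}{-2} = 3 \left(- \frac{1}{2}\right) = - \frac{3}{2}$)
$D{\left(h \right)} = 3 h$
$S = -2$
$Z = -26$ ($Z = - 2 \left(1 + 12\right) = \left(-2\right) 13 = -26$)
$\left(\left(M{\left(-13,7 \right)} + D{\left(u \right)}\right) + S\right) Z = \left(\left(- \frac{3}{2} + 3 \cdot 8\right) - 2\right) \left(-26\right) = \left(\left(- \frac{3}{2} + 24\right) - 2\right) \left(-26\right) = \left(\frac{45}{2} - 2\right) \left(-26\right) = \frac{41}{2} \left(-26\right) = -533$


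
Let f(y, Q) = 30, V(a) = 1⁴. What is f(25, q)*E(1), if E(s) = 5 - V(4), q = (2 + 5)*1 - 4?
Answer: 120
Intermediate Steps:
V(a) = 1
q = 3 (q = 7*1 - 4 = 7 - 4 = 3)
E(s) = 4 (E(s) = 5 - 1*1 = 5 - 1 = 4)
f(25, q)*E(1) = 30*4 = 120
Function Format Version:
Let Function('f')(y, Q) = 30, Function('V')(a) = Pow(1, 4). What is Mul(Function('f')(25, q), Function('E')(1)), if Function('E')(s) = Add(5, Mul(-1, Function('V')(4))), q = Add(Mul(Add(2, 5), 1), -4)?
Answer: 120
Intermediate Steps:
Function('V')(a) = 1
q = 3 (q = Add(Mul(7, 1), -4) = Add(7, -4) = 3)
Function('E')(s) = 4 (Function('E')(s) = Add(5, Mul(-1, 1)) = Add(5, -1) = 4)
Mul(Function('f')(25, q), Function('E')(1)) = Mul(30, 4) = 120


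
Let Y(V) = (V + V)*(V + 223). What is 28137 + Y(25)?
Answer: 40537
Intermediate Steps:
Y(V) = 2*V*(223 + V) (Y(V) = (2*V)*(223 + V) = 2*V*(223 + V))
28137 + Y(25) = 28137 + 2*25*(223 + 25) = 28137 + 2*25*248 = 28137 + 12400 = 40537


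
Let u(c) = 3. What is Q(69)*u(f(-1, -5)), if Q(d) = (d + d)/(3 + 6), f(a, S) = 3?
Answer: 46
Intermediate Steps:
Q(d) = 2*d/9 (Q(d) = (2*d)/9 = (2*d)*(⅑) = 2*d/9)
Q(69)*u(f(-1, -5)) = ((2/9)*69)*3 = (46/3)*3 = 46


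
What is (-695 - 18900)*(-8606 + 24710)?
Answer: -315557880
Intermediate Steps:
(-695 - 18900)*(-8606 + 24710) = -19595*16104 = -315557880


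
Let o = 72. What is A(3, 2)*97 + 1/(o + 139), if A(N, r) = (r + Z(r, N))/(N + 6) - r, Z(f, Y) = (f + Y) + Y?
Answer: -163727/1899 ≈ -86.218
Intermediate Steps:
Z(f, Y) = f + 2*Y (Z(f, Y) = (Y + f) + Y = f + 2*Y)
A(N, r) = -r + (2*N + 2*r)/(6 + N) (A(N, r) = (r + (r + 2*N))/(N + 6) - r = (2*N + 2*r)/(6 + N) - r = -r + (2*N + 2*r)/(6 + N))
A(3, 2)*97 + 1/(o + 139) = ((-4*2 + 2*3 - 1*3*2)/(6 + 3))*97 + 1/(72 + 139) = ((-8 + 6 - 6)/9)*97 + 1/211 = ((1/9)*(-8))*97 + 1/211 = -8/9*97 + 1/211 = -776/9 + 1/211 = -163727/1899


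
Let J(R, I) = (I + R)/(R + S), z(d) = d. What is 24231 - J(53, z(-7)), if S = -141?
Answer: 1066187/44 ≈ 24232.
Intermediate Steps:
J(R, I) = (I + R)/(-141 + R) (J(R, I) = (I + R)/(R - 141) = (I + R)/(-141 + R))
24231 - J(53, z(-7)) = 24231 - (-7 + 53)/(-141 + 53) = 24231 - 46/(-88) = 24231 - (-1)*46/88 = 24231 - 1*(-23/44) = 24231 + 23/44 = 1066187/44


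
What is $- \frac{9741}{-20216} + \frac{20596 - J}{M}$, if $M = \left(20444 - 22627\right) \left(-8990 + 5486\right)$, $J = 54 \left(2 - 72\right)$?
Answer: $\frac{4687747133}{9664804632} \approx 0.48503$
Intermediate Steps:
$J = -3780$ ($J = 54 \left(-70\right) = -3780$)
$M = 7649232$ ($M = \left(-2183\right) \left(-3504\right) = 7649232$)
$- \frac{9741}{-20216} + \frac{20596 - J}{M} = - \frac{9741}{-20216} + \frac{20596 - -3780}{7649232} = \left(-9741\right) \left(- \frac{1}{20216}\right) + \left(20596 + 3780\right) \frac{1}{7649232} = \frac{9741}{20216} + 24376 \cdot \frac{1}{7649232} = \frac{9741}{20216} + \frac{3047}{956154} = \frac{4687747133}{9664804632}$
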